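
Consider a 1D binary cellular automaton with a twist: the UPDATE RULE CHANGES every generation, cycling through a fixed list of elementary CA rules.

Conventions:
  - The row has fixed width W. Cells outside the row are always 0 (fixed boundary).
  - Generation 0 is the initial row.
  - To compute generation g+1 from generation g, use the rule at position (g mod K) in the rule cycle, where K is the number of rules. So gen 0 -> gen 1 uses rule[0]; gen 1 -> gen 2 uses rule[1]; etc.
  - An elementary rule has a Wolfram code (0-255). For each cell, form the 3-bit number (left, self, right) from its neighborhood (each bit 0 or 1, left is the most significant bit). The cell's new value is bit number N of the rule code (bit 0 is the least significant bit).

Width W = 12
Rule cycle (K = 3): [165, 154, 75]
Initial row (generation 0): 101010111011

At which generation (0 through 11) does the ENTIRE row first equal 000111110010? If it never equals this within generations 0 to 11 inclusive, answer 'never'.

Gen 0: 101010111011
Gen 1 (rule 165): 111111010100
Gen 2 (rule 154): 111110000010
Gen 3 (rule 75): 100010111100
Gen 4 (rule 165): 101011011001
Gen 5 (rule 154): 000010010110
Gen 6 (rule 75): 111100100110
Gen 7 (rule 165): 011000100000
Gen 8 (rule 154): 110101010000
Gen 9 (rule 75): 110000000111
Gen 10 (rule 165): 000111110010
Gen 11 (rule 154): 001111101101

Answer: 10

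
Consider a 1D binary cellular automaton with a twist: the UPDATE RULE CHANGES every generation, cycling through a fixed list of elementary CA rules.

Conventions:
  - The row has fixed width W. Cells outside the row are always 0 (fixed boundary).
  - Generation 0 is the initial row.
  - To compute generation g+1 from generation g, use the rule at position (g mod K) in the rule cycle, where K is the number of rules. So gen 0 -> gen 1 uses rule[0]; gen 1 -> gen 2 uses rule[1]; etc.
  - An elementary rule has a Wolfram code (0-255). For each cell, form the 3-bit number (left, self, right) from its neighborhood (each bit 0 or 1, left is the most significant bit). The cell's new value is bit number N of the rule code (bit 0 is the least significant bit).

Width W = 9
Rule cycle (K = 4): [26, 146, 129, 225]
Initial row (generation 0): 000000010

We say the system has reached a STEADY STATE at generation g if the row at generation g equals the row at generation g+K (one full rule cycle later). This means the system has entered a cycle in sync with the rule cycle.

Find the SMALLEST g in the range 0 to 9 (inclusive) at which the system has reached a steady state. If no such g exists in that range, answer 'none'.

Gen 0: 000000010
Gen 1 (rule 26): 000000101
Gen 2 (rule 146): 000001000
Gen 3 (rule 129): 111100011
Gen 4 (rule 225): 011101001
Gen 5 (rule 26): 110000110
Gen 6 (rule 146): 001001001
Gen 7 (rule 129): 100000000
Gen 8 (rule 225): 001111111
Gen 9 (rule 26): 011000000
Gen 10 (rule 146): 100100000
Gen 11 (rule 129): 000001111
Gen 12 (rule 225): 111100111
Gen 13 (rule 26): 100011100

Answer: none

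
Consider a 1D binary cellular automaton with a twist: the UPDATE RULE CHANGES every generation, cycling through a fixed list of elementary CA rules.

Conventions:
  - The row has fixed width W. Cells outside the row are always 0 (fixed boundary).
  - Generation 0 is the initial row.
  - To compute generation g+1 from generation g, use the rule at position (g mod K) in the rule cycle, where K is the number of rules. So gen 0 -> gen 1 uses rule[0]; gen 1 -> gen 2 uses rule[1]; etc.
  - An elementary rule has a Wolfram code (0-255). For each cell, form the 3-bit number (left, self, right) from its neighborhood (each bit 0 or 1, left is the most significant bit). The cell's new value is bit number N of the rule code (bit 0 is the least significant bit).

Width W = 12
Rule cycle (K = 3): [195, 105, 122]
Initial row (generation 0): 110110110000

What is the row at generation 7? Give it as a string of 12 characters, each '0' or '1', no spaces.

Gen 0: 110110110000
Gen 1 (rule 195): 010010010111
Gen 2 (rule 105): 000000001101
Gen 3 (rule 122): 000000011110
Gen 4 (rule 195): 111111101110
Gen 5 (rule 105): 100000111010
Gen 6 (rule 122): 010001101101
Gen 7 (rule 195): 100110100100

Answer: 100110100100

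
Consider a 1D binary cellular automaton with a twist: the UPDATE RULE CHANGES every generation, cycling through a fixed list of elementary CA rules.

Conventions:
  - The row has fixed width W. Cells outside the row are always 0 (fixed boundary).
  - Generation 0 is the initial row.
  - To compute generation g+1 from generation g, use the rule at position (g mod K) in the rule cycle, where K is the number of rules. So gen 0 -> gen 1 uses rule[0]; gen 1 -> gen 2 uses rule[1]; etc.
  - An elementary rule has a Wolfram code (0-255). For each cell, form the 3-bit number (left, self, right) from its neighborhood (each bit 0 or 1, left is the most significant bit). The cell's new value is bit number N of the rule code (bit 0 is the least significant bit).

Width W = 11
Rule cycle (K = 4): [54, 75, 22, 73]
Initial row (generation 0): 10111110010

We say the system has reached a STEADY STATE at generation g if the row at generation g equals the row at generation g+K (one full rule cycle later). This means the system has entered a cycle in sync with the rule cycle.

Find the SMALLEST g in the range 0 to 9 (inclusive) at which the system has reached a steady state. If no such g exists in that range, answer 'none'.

Answer: 3

Derivation:
Gen 0: 10111110010
Gen 1 (rule 54): 11000001111
Gen 2 (rule 75): 11011111001
Gen 3 (rule 22): 00000000111
Gen 4 (rule 73): 11111110101
Gen 5 (rule 54): 00000001111
Gen 6 (rule 75): 11111111001
Gen 7 (rule 22): 00000000111
Gen 8 (rule 73): 11111110101
Gen 9 (rule 54): 00000001111
Gen 10 (rule 75): 11111111001
Gen 11 (rule 22): 00000000111
Gen 12 (rule 73): 11111110101
Gen 13 (rule 54): 00000001111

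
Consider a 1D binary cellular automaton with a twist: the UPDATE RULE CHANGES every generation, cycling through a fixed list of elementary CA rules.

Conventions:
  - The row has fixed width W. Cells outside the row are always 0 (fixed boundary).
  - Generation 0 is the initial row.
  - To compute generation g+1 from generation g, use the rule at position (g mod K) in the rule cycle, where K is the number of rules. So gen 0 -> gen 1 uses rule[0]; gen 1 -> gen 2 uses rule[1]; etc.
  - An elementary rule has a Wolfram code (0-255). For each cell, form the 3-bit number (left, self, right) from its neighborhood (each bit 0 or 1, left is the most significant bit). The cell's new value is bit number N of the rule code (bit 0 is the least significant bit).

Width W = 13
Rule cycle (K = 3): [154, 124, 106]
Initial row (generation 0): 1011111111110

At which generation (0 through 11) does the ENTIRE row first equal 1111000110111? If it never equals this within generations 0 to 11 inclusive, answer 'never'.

Answer: 11

Derivation:
Gen 0: 1011111111110
Gen 1 (rule 154): 0011111111101
Gen 2 (rule 124): 0010000000111
Gen 3 (rule 106): 0100000001101
Gen 4 (rule 154): 1010000011000
Gen 5 (rule 124): 1111000011100
Gen 6 (rule 106): 1001000110100
Gen 7 (rule 154): 0110101100010
Gen 8 (rule 124): 0111111110011
Gen 9 (rule 106): 1100000010111
Gen 10 (rule 154): 1010000100110
Gen 11 (rule 124): 1111000110111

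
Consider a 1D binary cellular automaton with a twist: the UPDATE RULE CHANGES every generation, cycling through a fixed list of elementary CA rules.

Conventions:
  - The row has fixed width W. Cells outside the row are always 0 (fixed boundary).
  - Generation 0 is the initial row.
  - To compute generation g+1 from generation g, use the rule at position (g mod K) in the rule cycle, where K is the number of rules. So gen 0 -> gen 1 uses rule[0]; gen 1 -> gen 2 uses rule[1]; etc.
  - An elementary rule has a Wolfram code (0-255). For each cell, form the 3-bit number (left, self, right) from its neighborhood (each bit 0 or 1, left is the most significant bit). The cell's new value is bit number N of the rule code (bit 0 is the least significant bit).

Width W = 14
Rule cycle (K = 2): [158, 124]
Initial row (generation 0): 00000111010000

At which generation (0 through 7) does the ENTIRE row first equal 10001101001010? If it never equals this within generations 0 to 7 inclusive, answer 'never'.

Answer: never

Derivation:
Gen 0: 00000111010000
Gen 1 (rule 158): 00001110011000
Gen 2 (rule 124): 00001011011100
Gen 3 (rule 158): 00011010011010
Gen 4 (rule 124): 00011111011111
Gen 5 (rule 158): 00111110011110
Gen 6 (rule 124): 00100011010011
Gen 7 (rule 158): 01110110011110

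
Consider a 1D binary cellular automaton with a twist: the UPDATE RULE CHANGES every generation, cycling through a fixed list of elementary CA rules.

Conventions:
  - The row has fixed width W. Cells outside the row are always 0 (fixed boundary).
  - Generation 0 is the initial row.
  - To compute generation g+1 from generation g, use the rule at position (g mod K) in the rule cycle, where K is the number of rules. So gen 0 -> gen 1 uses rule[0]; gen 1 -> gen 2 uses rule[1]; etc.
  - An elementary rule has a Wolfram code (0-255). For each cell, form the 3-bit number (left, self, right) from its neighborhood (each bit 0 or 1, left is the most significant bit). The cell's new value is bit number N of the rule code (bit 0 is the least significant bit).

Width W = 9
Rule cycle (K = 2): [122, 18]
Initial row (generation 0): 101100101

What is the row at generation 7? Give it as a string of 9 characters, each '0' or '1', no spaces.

Gen 0: 101100101
Gen 1 (rule 122): 011111010
Gen 2 (rule 18): 100000001
Gen 3 (rule 122): 010000010
Gen 4 (rule 18): 101000101
Gen 5 (rule 122): 010101010
Gen 6 (rule 18): 100000001
Gen 7 (rule 122): 010000010

Answer: 010000010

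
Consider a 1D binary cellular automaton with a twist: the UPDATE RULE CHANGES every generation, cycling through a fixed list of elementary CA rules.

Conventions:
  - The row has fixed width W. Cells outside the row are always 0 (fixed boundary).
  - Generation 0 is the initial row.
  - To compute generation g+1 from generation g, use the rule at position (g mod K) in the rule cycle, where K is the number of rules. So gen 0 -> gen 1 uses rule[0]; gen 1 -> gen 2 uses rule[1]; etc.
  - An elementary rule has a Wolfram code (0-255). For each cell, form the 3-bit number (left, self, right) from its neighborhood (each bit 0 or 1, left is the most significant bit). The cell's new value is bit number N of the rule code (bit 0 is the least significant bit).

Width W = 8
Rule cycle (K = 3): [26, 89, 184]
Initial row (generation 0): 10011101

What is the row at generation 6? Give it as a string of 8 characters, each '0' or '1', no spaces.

Answer: 01111010

Derivation:
Gen 0: 10011101
Gen 1 (rule 26): 01110000
Gen 2 (rule 89): 01011111
Gen 3 (rule 184): 00111110
Gen 4 (rule 26): 01100001
Gen 5 (rule 89): 01111100
Gen 6 (rule 184): 01111010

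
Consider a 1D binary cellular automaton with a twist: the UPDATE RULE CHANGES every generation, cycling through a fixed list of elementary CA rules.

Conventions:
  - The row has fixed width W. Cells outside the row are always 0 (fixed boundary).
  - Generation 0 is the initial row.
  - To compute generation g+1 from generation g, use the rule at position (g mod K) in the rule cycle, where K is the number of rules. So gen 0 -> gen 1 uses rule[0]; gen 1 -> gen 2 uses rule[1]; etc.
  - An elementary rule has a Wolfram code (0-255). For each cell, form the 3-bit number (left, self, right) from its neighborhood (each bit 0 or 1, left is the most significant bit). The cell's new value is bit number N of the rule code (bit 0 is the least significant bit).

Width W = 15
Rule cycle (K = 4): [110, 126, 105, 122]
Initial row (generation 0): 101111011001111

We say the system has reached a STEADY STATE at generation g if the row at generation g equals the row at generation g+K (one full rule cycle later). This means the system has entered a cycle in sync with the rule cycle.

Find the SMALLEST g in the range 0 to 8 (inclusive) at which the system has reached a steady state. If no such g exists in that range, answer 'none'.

Gen 0: 101111011001111
Gen 1 (rule 110): 111001111011001
Gen 2 (rule 126): 101111001111111
Gen 3 (rule 105): 011001001000001
Gen 4 (rule 122): 111110110100010
Gen 5 (rule 110): 100011111100110
Gen 6 (rule 126): 110110000111111
Gen 7 (rule 105): 111110110100001
Gen 8 (rule 122): 100011111010010
Gen 9 (rule 110): 100110001110110
Gen 10 (rule 126): 111111011011111
Gen 11 (rule 105): 100001111110001
Gen 12 (rule 122): 010011000011010

Answer: none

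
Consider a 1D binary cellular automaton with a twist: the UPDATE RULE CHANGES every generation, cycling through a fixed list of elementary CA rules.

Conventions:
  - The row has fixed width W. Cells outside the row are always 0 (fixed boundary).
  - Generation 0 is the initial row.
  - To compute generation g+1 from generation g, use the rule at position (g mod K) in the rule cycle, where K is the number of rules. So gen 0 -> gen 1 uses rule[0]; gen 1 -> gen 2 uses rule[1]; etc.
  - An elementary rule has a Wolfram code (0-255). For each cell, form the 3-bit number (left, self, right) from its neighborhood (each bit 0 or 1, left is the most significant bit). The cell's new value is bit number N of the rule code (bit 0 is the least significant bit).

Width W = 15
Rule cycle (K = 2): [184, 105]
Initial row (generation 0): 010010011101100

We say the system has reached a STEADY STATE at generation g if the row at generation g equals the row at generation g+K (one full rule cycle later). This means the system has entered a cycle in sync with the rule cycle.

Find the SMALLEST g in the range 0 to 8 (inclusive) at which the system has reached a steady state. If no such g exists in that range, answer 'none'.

Answer: none

Derivation:
Gen 0: 010010011101100
Gen 1 (rule 184): 001001011011010
Gen 2 (rule 105): 100000111111100
Gen 3 (rule 184): 010000111111010
Gen 4 (rule 105): 000110100001100
Gen 5 (rule 184): 000101010001010
Gen 6 (rule 105): 110010100100100
Gen 7 (rule 184): 101001010010010
Gen 8 (rule 105): 010000100000000
Gen 9 (rule 184): 001000010000000
Gen 10 (rule 105): 100011000111111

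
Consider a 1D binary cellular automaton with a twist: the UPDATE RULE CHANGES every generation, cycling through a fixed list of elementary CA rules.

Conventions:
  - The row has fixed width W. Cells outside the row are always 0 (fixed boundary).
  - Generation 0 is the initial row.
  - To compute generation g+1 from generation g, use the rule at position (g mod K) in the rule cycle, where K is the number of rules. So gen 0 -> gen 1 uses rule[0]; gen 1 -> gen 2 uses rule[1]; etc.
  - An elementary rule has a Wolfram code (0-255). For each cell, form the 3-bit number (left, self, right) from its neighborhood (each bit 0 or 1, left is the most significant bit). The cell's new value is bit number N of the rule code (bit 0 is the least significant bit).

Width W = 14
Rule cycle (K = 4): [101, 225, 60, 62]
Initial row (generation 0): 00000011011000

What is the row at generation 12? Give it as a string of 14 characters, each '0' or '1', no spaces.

Answer: 11111011000110

Derivation:
Gen 0: 00000011011000
Gen 1 (rule 101): 11111001101011
Gen 2 (rule 225): 01111000110101
Gen 3 (rule 60): 01000100101111
Gen 4 (rule 62): 11101111111000
Gen 5 (rule 101): 00110000001011
Gen 6 (rule 225): 10010111100101
Gen 7 (rule 60): 11011100010111
Gen 8 (rule 62): 10110010111100
Gen 9 (rule 101): 11010011000101
Gen 10 (rule 225): 01100001010010
Gen 11 (rule 60): 01010001111011
Gen 12 (rule 62): 11111011000110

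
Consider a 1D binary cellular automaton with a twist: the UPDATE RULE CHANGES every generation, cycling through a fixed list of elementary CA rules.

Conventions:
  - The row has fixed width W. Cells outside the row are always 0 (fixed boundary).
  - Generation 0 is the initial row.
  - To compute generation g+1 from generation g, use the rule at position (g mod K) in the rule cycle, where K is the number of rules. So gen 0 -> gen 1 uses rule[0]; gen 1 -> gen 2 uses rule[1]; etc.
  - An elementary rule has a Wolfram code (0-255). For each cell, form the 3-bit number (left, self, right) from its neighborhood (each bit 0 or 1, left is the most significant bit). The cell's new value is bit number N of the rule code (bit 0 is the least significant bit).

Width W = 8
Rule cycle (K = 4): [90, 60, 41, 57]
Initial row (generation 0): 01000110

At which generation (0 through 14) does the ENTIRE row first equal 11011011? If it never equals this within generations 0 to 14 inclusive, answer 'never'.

Gen 0: 01000110
Gen 1 (rule 90): 10101111
Gen 2 (rule 60): 11111000
Gen 3 (rule 41): 10000011
Gen 4 (rule 57): 01111010
Gen 5 (rule 90): 11001001
Gen 6 (rule 60): 10101101
Gen 7 (rule 41): 01011010
Gen 8 (rule 57): 00110101
Gen 9 (rule 90): 01110000
Gen 10 (rule 60): 01001000
Gen 11 (rule 41): 00000011
Gen 12 (rule 57): 11111010
Gen 13 (rule 90): 10001001
Gen 14 (rule 60): 11001101

Answer: never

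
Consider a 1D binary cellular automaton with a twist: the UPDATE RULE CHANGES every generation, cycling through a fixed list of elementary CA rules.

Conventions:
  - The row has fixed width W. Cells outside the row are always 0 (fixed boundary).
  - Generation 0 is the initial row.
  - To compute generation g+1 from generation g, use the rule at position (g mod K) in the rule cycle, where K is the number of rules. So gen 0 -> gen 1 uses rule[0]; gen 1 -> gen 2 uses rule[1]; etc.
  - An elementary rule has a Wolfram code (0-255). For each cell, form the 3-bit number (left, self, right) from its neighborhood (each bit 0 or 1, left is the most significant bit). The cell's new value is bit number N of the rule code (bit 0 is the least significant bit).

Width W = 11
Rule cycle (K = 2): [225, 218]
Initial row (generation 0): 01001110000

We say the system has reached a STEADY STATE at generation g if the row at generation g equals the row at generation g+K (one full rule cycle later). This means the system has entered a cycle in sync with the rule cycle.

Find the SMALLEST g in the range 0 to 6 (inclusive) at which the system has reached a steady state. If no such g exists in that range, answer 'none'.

Answer: 5

Derivation:
Gen 0: 01001110000
Gen 1 (rule 225): 00000110111
Gen 2 (rule 218): 00001110111
Gen 3 (rule 225): 11100111011
Gen 4 (rule 218): 11111111011
Gen 5 (rule 225): 01111111101
Gen 6 (rule 218): 11111111100
Gen 7 (rule 225): 01111111101
Gen 8 (rule 218): 11111111100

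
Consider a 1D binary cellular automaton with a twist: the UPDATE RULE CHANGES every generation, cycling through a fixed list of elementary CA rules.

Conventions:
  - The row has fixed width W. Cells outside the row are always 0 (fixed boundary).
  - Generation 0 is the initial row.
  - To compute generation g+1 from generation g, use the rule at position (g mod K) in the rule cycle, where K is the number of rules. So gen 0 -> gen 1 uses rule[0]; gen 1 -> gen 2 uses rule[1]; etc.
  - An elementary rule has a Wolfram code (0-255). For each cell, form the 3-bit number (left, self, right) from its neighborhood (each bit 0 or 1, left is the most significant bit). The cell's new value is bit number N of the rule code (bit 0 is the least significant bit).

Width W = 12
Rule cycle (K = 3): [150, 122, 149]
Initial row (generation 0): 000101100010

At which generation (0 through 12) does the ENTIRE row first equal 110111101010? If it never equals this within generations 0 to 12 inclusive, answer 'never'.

Answer: never

Derivation:
Gen 0: 000101100010
Gen 1 (rule 150): 001100010111
Gen 2 (rule 122): 011110101101
Gen 3 (rule 149): 001100100001
Gen 4 (rule 150): 010011110011
Gen 5 (rule 122): 101110011111
Gen 6 (rule 149): 100101001110
Gen 7 (rule 150): 111101110101
Gen 8 (rule 122): 100111011010
Gen 9 (rule 149): 110010000011
Gen 10 (rule 150): 001111000100
Gen 11 (rule 122): 011001101010
Gen 12 (rule 149): 000100001011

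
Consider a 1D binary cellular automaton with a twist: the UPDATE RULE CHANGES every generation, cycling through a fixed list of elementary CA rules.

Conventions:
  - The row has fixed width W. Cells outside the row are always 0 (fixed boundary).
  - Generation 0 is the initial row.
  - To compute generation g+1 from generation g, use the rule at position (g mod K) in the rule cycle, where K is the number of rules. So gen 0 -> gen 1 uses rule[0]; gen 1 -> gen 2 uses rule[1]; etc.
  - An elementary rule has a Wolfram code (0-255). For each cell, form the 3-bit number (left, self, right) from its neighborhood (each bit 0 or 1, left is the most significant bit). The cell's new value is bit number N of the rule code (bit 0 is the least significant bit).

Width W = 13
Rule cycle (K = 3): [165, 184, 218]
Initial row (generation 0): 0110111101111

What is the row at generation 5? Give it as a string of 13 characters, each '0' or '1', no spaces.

Answer: 1010010010000

Derivation:
Gen 0: 0110111101111
Gen 1 (rule 165): 0001011010110
Gen 2 (rule 184): 0000110101101
Gen 3 (rule 218): 0001110001100
Gen 4 (rule 165): 1100100100001
Gen 5 (rule 184): 1010010010000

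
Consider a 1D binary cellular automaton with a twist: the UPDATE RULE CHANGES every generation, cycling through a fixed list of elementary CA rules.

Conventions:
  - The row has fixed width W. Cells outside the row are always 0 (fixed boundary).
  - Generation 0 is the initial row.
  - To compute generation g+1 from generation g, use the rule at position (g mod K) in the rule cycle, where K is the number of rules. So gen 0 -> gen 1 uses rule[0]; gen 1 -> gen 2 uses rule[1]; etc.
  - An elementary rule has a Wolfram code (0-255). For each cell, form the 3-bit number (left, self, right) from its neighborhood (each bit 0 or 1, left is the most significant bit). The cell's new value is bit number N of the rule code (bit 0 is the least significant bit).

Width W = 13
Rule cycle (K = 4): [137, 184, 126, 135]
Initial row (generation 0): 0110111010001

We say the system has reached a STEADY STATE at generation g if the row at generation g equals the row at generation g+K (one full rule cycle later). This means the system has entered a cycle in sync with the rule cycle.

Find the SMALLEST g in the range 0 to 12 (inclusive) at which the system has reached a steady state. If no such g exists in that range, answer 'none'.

Gen 0: 0110111010001
Gen 1 (rule 137): 0100110000100
Gen 2 (rule 184): 0010101000010
Gen 3 (rule 126): 0111111100111
Gen 4 (rule 135): 1011111001010
Gen 5 (rule 137): 0011110000000
Gen 6 (rule 184): 0011101000000
Gen 7 (rule 126): 0110111100000
Gen 8 (rule 135): 1000011001111
Gen 9 (rule 137): 0011010001110
Gen 10 (rule 184): 0010101001101
Gen 11 (rule 126): 0111111111111
Gen 12 (rule 135): 1011111111110
Gen 13 (rule 137): 0011111111100
Gen 14 (rule 184): 0011111111010
Gen 15 (rule 126): 0110000001111
Gen 16 (rule 135): 1000111110110

Answer: none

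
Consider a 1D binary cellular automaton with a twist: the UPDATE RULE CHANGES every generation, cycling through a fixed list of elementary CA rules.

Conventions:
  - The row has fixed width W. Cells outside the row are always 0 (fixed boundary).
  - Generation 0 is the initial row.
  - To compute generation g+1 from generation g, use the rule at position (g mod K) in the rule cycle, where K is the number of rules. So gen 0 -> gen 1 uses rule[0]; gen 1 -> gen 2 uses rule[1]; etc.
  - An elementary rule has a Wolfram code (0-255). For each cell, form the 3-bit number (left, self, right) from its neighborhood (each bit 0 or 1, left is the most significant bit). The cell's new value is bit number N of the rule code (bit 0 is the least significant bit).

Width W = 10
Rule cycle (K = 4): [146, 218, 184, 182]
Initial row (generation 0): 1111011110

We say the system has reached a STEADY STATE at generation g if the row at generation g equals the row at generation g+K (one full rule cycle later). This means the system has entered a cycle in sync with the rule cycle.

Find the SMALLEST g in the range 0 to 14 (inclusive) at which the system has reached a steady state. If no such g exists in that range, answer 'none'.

Gen 0: 1111011110
Gen 1 (rule 146): 0110001101
Gen 2 (rule 218): 1111011100
Gen 3 (rule 184): 1110111010
Gen 4 (rule 182): 0101010111
Gen 5 (rule 146): 1000000010
Gen 6 (rule 218): 0100000101
Gen 7 (rule 184): 0010000010
Gen 8 (rule 182): 0111000111
Gen 9 (rule 146): 1010101010
Gen 10 (rule 218): 0000000001
Gen 11 (rule 184): 0000000000
Gen 12 (rule 182): 0000000000
Gen 13 (rule 146): 0000000000
Gen 14 (rule 218): 0000000000
Gen 15 (rule 184): 0000000000
Gen 16 (rule 182): 0000000000
Gen 17 (rule 146): 0000000000
Gen 18 (rule 218): 0000000000

Answer: 11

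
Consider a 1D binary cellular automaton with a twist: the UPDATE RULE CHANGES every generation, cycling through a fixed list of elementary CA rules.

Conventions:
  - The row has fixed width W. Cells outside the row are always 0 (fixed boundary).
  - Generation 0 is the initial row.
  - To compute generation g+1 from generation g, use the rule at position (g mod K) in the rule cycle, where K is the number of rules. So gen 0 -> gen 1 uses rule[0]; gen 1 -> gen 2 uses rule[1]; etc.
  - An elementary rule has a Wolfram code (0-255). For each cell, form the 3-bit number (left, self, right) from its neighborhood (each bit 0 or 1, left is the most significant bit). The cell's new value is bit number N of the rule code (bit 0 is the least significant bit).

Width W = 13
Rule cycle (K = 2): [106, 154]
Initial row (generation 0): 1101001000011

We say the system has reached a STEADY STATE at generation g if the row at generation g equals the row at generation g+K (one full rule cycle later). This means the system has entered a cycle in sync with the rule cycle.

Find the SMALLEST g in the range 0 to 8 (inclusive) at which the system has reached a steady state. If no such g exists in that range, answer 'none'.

Gen 0: 1101001000011
Gen 1 (rule 106): 1110010000111
Gen 2 (rule 154): 1101101001110
Gen 3 (rule 106): 1111110011010
Gen 4 (rule 154): 1111101110001
Gen 5 (rule 106): 1000111010010
Gen 6 (rule 154): 0101110001101
Gen 7 (rule 106): 1011010011110
Gen 8 (rule 154): 0010001111101
Gen 9 (rule 106): 0100011000110
Gen 10 (rule 154): 1010110101101

Answer: none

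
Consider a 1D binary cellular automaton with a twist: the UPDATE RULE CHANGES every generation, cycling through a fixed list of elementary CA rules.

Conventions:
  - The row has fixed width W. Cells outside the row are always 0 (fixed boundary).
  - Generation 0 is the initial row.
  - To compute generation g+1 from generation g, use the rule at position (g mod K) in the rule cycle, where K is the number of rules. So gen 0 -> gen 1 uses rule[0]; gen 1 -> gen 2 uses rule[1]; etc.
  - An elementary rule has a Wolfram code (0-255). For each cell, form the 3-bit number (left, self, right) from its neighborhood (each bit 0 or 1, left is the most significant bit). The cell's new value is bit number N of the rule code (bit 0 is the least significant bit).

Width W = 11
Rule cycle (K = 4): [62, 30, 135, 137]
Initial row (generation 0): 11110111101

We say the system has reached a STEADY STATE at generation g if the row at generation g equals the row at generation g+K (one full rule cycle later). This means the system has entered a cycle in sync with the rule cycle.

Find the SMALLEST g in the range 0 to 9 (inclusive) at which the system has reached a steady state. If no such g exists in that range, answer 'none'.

Answer: none

Derivation:
Gen 0: 11110111101
Gen 1 (rule 62): 10001100011
Gen 2 (rule 30): 11011010110
Gen 3 (rule 135): 00000010000
Gen 4 (rule 137): 11111000111
Gen 5 (rule 62): 10000101100
Gen 6 (rule 30): 11001101010
Gen 7 (rule 135): 00010001010
Gen 8 (rule 137): 11000100000
Gen 9 (rule 62): 10101110000
Gen 10 (rule 30): 10101001000
Gen 11 (rule 135): 10101011011
Gen 12 (rule 137): 00000010010
Gen 13 (rule 62): 00000111111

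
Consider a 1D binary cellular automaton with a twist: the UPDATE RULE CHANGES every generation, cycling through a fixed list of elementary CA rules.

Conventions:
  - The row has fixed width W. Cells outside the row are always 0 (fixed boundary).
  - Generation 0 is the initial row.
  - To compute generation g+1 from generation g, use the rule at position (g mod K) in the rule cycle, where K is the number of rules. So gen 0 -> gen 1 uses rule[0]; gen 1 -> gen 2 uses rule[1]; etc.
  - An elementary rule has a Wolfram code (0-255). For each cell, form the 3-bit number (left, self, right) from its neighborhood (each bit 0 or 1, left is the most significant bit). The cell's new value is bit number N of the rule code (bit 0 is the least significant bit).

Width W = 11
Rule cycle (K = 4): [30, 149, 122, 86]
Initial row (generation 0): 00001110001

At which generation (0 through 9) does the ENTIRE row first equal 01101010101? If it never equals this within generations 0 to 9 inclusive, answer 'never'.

Gen 0: 00001110001
Gen 1 (rule 30): 00011001011
Gen 2 (rule 149): 11000101000
Gen 3 (rule 122): 11101010100
Gen 4 (rule 86): 00101010110
Gen 5 (rule 30): 01101010101
Gen 6 (rule 149): 00001010101
Gen 7 (rule 122): 00010101010
Gen 8 (rule 86): 00110101011
Gen 9 (rule 30): 01100101010

Answer: 5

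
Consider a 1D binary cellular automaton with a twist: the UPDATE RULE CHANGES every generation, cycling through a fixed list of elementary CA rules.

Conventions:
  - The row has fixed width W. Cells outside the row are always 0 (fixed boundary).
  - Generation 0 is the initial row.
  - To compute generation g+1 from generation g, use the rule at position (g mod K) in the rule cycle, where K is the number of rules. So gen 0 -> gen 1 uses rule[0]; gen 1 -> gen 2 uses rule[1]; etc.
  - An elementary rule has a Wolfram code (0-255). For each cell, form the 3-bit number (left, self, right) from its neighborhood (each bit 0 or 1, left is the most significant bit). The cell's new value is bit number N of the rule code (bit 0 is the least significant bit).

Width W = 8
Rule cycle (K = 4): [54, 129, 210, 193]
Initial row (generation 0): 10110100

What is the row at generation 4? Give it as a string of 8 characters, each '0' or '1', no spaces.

Gen 0: 10110100
Gen 1 (rule 54): 11001110
Gen 2 (rule 129): 00000100
Gen 3 (rule 210): 00001010
Gen 4 (rule 193): 11100000

Answer: 11100000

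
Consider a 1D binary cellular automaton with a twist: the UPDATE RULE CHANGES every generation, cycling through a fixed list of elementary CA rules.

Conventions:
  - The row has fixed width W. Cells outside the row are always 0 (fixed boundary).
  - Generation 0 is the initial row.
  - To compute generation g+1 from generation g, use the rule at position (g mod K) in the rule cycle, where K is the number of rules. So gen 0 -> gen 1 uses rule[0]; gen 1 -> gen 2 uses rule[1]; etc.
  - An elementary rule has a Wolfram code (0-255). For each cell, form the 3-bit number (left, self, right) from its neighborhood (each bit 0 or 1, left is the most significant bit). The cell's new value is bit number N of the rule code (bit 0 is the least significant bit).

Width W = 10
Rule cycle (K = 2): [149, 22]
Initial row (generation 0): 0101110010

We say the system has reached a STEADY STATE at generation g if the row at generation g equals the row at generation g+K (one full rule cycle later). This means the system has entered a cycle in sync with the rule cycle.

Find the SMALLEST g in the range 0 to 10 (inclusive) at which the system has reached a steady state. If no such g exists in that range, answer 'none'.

Answer: 10

Derivation:
Gen 0: 0101110010
Gen 1 (rule 149): 0100101011
Gen 2 (rule 22): 1111101000
Gen 3 (rule 149): 0111001111
Gen 4 (rule 22): 1000110000
Gen 5 (rule 149): 1110001111
Gen 6 (rule 22): 0001010000
Gen 7 (rule 149): 1101011111
Gen 8 (rule 22): 0001000000
Gen 9 (rule 149): 1101111111
Gen 10 (rule 22): 0000000000
Gen 11 (rule 149): 1111111111
Gen 12 (rule 22): 0000000000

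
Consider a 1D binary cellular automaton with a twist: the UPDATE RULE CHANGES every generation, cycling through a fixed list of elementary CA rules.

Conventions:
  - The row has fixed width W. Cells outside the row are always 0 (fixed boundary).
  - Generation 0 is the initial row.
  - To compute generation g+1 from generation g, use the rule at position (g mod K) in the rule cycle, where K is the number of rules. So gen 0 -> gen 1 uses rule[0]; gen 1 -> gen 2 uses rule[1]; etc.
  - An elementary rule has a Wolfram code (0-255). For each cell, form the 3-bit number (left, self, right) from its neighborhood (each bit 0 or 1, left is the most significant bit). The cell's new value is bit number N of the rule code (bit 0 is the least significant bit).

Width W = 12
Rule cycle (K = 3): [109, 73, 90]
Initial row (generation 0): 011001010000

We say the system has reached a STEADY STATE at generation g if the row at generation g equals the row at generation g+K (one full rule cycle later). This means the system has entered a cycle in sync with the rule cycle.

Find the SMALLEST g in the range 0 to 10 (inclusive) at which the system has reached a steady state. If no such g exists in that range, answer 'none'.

Answer: none

Derivation:
Gen 0: 011001010000
Gen 1 (rule 109): 011001110111
Gen 2 (rule 73): 011001010101
Gen 3 (rule 90): 111110000000
Gen 4 (rule 109): 100010111111
Gen 5 (rule 73): 001000100001
Gen 6 (rule 90): 010101010010
Gen 7 (rule 109): 011111110010
Gen 8 (rule 73): 010000010000
Gen 9 (rule 90): 101000101000
Gen 10 (rule 109): 111010111011
Gen 11 (rule 73): 101000101011
Gen 12 (rule 90): 000101000011
Gen 13 (rule 109): 110111011011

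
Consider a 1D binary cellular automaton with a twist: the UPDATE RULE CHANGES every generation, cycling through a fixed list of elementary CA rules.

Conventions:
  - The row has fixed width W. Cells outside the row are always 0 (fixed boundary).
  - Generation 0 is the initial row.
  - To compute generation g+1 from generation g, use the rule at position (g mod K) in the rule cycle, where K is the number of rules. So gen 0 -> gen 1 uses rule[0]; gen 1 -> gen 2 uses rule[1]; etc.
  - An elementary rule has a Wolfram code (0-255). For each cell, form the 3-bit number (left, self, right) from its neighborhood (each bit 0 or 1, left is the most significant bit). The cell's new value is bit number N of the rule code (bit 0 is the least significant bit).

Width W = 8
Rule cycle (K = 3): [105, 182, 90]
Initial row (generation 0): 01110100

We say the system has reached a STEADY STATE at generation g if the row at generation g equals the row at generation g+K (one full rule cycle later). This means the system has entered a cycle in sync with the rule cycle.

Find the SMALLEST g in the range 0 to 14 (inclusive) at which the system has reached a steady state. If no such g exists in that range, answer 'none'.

Gen 0: 01110100
Gen 1 (rule 105): 01011001
Gen 2 (rule 182): 11100111
Gen 3 (rule 90): 10111101
Gen 4 (rule 105): 01100110
Gen 5 (rule 182): 10011001
Gen 6 (rule 90): 01111110
Gen 7 (rule 105): 01000010
Gen 8 (rule 182): 11100111
Gen 9 (rule 90): 10111101
Gen 10 (rule 105): 01100110
Gen 11 (rule 182): 10011001
Gen 12 (rule 90): 01111110
Gen 13 (rule 105): 01000010
Gen 14 (rule 182): 11100111
Gen 15 (rule 90): 10111101
Gen 16 (rule 105): 01100110
Gen 17 (rule 182): 10011001

Answer: none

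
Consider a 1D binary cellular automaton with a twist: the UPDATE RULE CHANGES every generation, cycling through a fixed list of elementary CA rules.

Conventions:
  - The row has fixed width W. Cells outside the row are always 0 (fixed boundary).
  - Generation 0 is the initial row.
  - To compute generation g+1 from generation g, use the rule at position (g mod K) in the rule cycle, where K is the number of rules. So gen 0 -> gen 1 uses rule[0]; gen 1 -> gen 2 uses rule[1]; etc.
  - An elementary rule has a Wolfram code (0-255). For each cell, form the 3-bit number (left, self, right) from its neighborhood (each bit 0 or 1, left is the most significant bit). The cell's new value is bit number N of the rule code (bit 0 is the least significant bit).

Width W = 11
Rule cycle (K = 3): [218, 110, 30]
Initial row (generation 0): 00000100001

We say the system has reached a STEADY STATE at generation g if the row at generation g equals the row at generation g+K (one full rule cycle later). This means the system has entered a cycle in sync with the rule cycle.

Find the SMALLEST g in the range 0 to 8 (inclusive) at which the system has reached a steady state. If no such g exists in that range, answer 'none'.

Answer: none

Derivation:
Gen 0: 00000100001
Gen 1 (rule 218): 00001010010
Gen 2 (rule 110): 00011110110
Gen 3 (rule 30): 00110000101
Gen 4 (rule 218): 01111001000
Gen 5 (rule 110): 11001011000
Gen 6 (rule 30): 10111010100
Gen 7 (rule 218): 00111000010
Gen 8 (rule 110): 01101000110
Gen 9 (rule 30): 11001101101
Gen 10 (rule 218): 11111101100
Gen 11 (rule 110): 10000111100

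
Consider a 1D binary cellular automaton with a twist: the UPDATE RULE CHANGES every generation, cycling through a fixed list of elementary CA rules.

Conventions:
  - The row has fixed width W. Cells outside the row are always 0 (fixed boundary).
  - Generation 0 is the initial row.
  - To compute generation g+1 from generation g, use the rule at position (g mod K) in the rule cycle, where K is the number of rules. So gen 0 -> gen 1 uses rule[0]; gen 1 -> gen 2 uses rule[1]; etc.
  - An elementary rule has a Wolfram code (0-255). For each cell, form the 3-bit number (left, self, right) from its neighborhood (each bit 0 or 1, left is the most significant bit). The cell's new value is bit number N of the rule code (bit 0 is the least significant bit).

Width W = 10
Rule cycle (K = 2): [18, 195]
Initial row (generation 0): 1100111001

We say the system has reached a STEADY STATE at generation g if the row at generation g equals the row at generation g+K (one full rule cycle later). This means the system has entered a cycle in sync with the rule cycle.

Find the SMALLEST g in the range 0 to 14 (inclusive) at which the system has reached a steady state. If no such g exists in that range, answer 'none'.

Gen 0: 1100111001
Gen 1 (rule 18): 0011000110
Gen 2 (rule 195): 1101011010
Gen 3 (rule 18): 0000000001
Gen 4 (rule 195): 1111111110
Gen 5 (rule 18): 0000000001
Gen 6 (rule 195): 1111111110
Gen 7 (rule 18): 0000000001
Gen 8 (rule 195): 1111111110
Gen 9 (rule 18): 0000000001
Gen 10 (rule 195): 1111111110
Gen 11 (rule 18): 0000000001
Gen 12 (rule 195): 1111111110
Gen 13 (rule 18): 0000000001
Gen 14 (rule 195): 1111111110
Gen 15 (rule 18): 0000000001
Gen 16 (rule 195): 1111111110

Answer: 3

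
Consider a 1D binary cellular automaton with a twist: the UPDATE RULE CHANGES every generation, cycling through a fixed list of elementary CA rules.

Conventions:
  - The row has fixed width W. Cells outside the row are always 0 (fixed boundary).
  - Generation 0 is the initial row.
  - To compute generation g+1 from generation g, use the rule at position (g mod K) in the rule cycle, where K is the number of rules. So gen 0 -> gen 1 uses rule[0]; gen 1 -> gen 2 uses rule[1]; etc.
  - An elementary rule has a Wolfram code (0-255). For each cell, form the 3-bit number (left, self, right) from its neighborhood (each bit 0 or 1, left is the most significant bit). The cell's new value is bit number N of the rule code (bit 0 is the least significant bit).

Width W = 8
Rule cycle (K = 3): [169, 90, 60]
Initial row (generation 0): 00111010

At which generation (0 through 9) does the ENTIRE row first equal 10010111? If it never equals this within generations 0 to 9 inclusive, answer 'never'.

Gen 0: 00111010
Gen 1 (rule 169): 10110100
Gen 2 (rule 90): 00110010
Gen 3 (rule 60): 00101011
Gen 4 (rule 169): 10010110
Gen 5 (rule 90): 01100111
Gen 6 (rule 60): 01010100
Gen 7 (rule 169): 00101001
Gen 8 (rule 90): 01000110
Gen 9 (rule 60): 01100101

Answer: never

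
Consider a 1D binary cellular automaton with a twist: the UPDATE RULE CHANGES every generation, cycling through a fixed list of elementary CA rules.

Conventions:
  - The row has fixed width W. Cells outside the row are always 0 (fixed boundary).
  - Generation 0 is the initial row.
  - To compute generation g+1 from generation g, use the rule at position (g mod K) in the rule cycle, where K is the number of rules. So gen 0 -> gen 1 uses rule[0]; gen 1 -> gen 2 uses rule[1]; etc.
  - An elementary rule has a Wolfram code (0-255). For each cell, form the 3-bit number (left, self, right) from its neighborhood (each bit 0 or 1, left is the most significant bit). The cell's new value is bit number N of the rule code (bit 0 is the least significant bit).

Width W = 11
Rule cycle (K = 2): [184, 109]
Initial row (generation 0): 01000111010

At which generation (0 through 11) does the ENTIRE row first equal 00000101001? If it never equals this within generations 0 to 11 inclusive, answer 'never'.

Answer: never

Derivation:
Gen 0: 01000111010
Gen 1 (rule 184): 00100110101
Gen 2 (rule 109): 10100111111
Gen 3 (rule 184): 01010111110
Gen 4 (rule 109): 01111100010
Gen 5 (rule 184): 01111010001
Gen 6 (rule 109): 01001110101
Gen 7 (rule 184): 00101101010
Gen 8 (rule 109): 10111111110
Gen 9 (rule 184): 01111111101
Gen 10 (rule 109): 01000000111
Gen 11 (rule 184): 00100000110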